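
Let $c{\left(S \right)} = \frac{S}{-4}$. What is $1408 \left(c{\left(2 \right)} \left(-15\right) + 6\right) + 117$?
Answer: $19125$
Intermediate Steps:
$c{\left(S \right)} = - \frac{S}{4}$ ($c{\left(S \right)} = S \left(- \frac{1}{4}\right) = - \frac{S}{4}$)
$1408 \left(c{\left(2 \right)} \left(-15\right) + 6\right) + 117 = 1408 \left(\left(- \frac{1}{4}\right) 2 \left(-15\right) + 6\right) + 117 = 1408 \left(\left(- \frac{1}{2}\right) \left(-15\right) + 6\right) + 117 = 1408 \left(\frac{15}{2} + 6\right) + 117 = 1408 \cdot \frac{27}{2} + 117 = 19008 + 117 = 19125$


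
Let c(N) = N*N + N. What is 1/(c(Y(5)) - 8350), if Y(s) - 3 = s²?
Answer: -1/7538 ≈ -0.00013266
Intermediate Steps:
Y(s) = 3 + s²
c(N) = N + N² (c(N) = N² + N = N + N²)
1/(c(Y(5)) - 8350) = 1/((3 + 5²)*(1 + (3 + 5²)) - 8350) = 1/((3 + 25)*(1 + (3 + 25)) - 8350) = 1/(28*(1 + 28) - 8350) = 1/(28*29 - 8350) = 1/(812 - 8350) = 1/(-7538) = -1/7538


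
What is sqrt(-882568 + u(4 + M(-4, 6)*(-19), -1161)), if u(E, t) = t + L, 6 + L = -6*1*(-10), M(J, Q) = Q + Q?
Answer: 5*I*sqrt(35347) ≈ 940.04*I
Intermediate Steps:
M(J, Q) = 2*Q
L = 54 (L = -6 - 6*1*(-10) = -6 - 6*(-10) = -6 + 60 = 54)
u(E, t) = 54 + t (u(E, t) = t + 54 = 54 + t)
sqrt(-882568 + u(4 + M(-4, 6)*(-19), -1161)) = sqrt(-882568 + (54 - 1161)) = sqrt(-882568 - 1107) = sqrt(-883675) = 5*I*sqrt(35347)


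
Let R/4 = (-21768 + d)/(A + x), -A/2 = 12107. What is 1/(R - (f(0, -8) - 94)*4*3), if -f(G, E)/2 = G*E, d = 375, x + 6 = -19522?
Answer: 21871/24713274 ≈ 0.00088499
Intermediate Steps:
A = -24214 (A = -2*12107 = -24214)
x = -19528 (x = -6 - 19522 = -19528)
R = 42786/21871 (R = 4*((-21768 + 375)/(-24214 - 19528)) = 4*(-21393/(-43742)) = 4*(-21393*(-1/43742)) = 4*(21393/43742) = 42786/21871 ≈ 1.9563)
f(G, E) = -2*E*G (f(G, E) = -2*G*E = -2*E*G)
1/(R - (f(0, -8) - 94)*4*3) = 1/(42786/21871 - (-2*(-8)*0 - 94)*4*3) = 1/(42786/21871 - (0 - 94)*12) = 1/(42786/21871 - (-94)*12) = 1/(42786/21871 - 1*(-1128)) = 1/(42786/21871 + 1128) = 1/(24713274/21871) = 21871/24713274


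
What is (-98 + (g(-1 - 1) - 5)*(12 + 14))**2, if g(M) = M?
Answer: 78400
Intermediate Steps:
(-98 + (g(-1 - 1) - 5)*(12 + 14))**2 = (-98 + ((-1 - 1) - 5)*(12 + 14))**2 = (-98 + (-2 - 5)*26)**2 = (-98 - 7*26)**2 = (-98 - 182)**2 = (-280)**2 = 78400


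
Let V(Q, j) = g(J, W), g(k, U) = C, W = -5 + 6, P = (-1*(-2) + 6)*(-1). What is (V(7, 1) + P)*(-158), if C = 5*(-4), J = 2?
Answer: 4424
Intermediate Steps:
P = -8 (P = (2 + 6)*(-1) = 8*(-1) = -8)
W = 1
C = -20
g(k, U) = -20
V(Q, j) = -20
(V(7, 1) + P)*(-158) = (-20 - 8)*(-158) = -28*(-158) = 4424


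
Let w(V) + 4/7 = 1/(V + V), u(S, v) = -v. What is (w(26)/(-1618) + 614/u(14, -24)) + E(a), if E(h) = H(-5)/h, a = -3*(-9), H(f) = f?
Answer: 403879261/15901704 ≈ 25.398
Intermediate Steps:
a = 27
E(h) = -5/h
w(V) = -4/7 + 1/(2*V) (w(V) = -4/7 + 1/(V + V) = -4/7 + 1/(2*V))
(w(26)/(-1618) + 614/u(14, -24)) + E(a) = (((1/14)*(7 - 8*26)/26)/(-1618) + 614/((-1*(-24)))) - 5/27 = (((1/14)*(1/26)*(7 - 208))*(-1/1618) + 614/24) - 5*1/27 = (((1/14)*(1/26)*(-201))*(-1/1618) + 614*(1/24)) - 5/27 = (-201/364*(-1/1618) + 307/12) - 5/27 = (201/588952 + 307/12) - 5/27 = 45202669/1766856 - 5/27 = 403879261/15901704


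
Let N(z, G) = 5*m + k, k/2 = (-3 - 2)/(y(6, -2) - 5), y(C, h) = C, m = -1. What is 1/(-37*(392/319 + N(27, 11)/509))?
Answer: -162371/7205491 ≈ -0.022534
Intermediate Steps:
k = -10 (k = 2*((-3 - 2)/(6 - 5)) = 2*(-5/1) = 2*(-5*1) = 2*(-5) = -10)
N(z, G) = -15 (N(z, G) = 5*(-1) - 10 = -5 - 10 = -15)
1/(-37*(392/319 + N(27, 11)/509)) = 1/(-37*(392/319 - 15/509)) = 1/(-37*194743/162371) = 1/(-7205491/162371) = -162371/7205491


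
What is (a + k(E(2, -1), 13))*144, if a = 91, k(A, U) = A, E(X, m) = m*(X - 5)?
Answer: 13536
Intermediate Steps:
E(X, m) = m*(-5 + X)
(a + k(E(2, -1), 13))*144 = (91 - (-5 + 2))*144 = (91 - 1*(-3))*144 = (91 + 3)*144 = 94*144 = 13536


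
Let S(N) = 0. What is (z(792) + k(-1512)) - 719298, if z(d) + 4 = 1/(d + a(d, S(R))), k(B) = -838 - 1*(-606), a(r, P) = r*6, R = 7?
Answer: -3989096495/5544 ≈ -7.1953e+5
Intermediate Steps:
a(r, P) = 6*r
k(B) = -232 (k(B) = -838 + 606 = -232)
z(d) = -4 + 1/(7*d) (z(d) = -4 + 1/(d + 6*d) = -4 + 1/(7*d))
(z(792) + k(-1512)) - 719298 = ((-4 + (⅐)/792) - 232) - 719298 = ((-4 + (⅐)*(1/792)) - 232) - 719298 = ((-4 + 1/5544) - 232) - 719298 = (-22175/5544 - 232) - 719298 = -1308383/5544 - 719298 = -3989096495/5544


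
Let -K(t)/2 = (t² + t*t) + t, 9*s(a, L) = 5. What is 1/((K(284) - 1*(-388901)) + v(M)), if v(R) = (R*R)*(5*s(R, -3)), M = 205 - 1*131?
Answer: 9/728281 ≈ 1.2358e-5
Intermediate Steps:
s(a, L) = 5/9 (s(a, L) = (⅑)*5 = 5/9)
M = 74 (M = 205 - 131 = 74)
K(t) = -4*t² - 2*t (K(t) = -2*((t² + t*t) + t) = -2*((t² + t²) + t) = -2*(2*t² + t) = -2*(t + 2*t²) = -4*t² - 2*t)
v(R) = 25*R²/9 (v(R) = (R*R)*(5*(5/9)) = R²*(25/9) = 25*R²/9)
1/((K(284) - 1*(-388901)) + v(M)) = 1/((-2*284*(1 + 2*284) - 1*(-388901)) + (25/9)*74²) = 1/((-2*284*(1 + 568) + 388901) + (25/9)*5476) = 1/((-2*284*569 + 388901) + 136900/9) = 1/((-323192 + 388901) + 136900/9) = 1/(65709 + 136900/9) = 1/(728281/9) = 9/728281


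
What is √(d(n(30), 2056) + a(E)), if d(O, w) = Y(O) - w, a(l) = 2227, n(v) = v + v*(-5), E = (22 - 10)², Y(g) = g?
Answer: √51 ≈ 7.1414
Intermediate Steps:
E = 144 (E = 12² = 144)
n(v) = -4*v (n(v) = v - 5*v = -4*v)
d(O, w) = O - w
√(d(n(30), 2056) + a(E)) = √((-4*30 - 1*2056) + 2227) = √((-120 - 2056) + 2227) = √(-2176 + 2227) = √51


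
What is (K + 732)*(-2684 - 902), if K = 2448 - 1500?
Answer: -6024480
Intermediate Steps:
K = 948
(K + 732)*(-2684 - 902) = (948 + 732)*(-2684 - 902) = 1680*(-3586) = -6024480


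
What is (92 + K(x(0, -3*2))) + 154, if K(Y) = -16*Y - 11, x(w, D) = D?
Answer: 331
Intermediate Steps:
K(Y) = -11 - 16*Y
(92 + K(x(0, -3*2))) + 154 = (92 + (-11 - (-48)*2)) + 154 = (92 + (-11 - 16*(-6))) + 154 = (92 + (-11 + 96)) + 154 = (92 + 85) + 154 = 177 + 154 = 331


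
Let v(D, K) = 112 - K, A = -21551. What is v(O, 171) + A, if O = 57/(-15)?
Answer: -21610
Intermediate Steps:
O = -19/5 (O = 57*(-1/15) = -19/5 ≈ -3.8000)
v(O, 171) + A = (112 - 1*171) - 21551 = (112 - 171) - 21551 = -59 - 21551 = -21610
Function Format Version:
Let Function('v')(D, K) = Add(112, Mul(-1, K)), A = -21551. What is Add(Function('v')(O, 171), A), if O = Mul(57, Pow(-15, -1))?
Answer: -21610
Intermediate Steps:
O = Rational(-19, 5) (O = Mul(57, Rational(-1, 15)) = Rational(-19, 5) ≈ -3.8000)
Add(Function('v')(O, 171), A) = Add(Add(112, Mul(-1, 171)), -21551) = Add(Add(112, -171), -21551) = Add(-59, -21551) = -21610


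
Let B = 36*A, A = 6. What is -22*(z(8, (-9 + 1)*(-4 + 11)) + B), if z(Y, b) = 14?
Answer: -5060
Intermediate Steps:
B = 216 (B = 36*6 = 216)
-22*(z(8, (-9 + 1)*(-4 + 11)) + B) = -22*(14 + 216) = -22*230 = -5060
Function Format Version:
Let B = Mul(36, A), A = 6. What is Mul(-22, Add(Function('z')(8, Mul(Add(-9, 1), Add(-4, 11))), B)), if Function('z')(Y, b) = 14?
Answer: -5060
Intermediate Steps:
B = 216 (B = Mul(36, 6) = 216)
Mul(-22, Add(Function('z')(8, Mul(Add(-9, 1), Add(-4, 11))), B)) = Mul(-22, Add(14, 216)) = Mul(-22, 230) = -5060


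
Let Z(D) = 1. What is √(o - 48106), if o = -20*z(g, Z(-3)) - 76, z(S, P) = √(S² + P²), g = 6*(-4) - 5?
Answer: √(-48182 - 20*√842) ≈ 220.82*I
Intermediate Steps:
g = -29 (g = -24 - 5 = -29)
z(S, P) = √(P² + S²)
o = -76 - 20*√842 (o = -20*√(1² + (-29)²) - 76 = -20*√(1 + 841) - 76 = -20*√842 - 76 = -76 - 20*√842 ≈ -656.34)
√(o - 48106) = √((-76 - 20*√842) - 48106) = √(-48182 - 20*√842)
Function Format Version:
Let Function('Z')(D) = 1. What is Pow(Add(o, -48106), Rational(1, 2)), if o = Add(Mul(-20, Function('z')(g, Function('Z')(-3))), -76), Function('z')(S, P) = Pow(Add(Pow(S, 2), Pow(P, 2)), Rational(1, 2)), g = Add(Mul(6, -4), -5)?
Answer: Pow(Add(-48182, Mul(-20, Pow(842, Rational(1, 2)))), Rational(1, 2)) ≈ Mul(220.82, I)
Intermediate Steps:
g = -29 (g = Add(-24, -5) = -29)
Function('z')(S, P) = Pow(Add(Pow(P, 2), Pow(S, 2)), Rational(1, 2))
o = Add(-76, Mul(-20, Pow(842, Rational(1, 2)))) (o = Add(Mul(-20, Pow(Add(Pow(1, 2), Pow(-29, 2)), Rational(1, 2))), -76) = Add(Mul(-20, Pow(Add(1, 841), Rational(1, 2))), -76) = Add(Mul(-20, Pow(842, Rational(1, 2))), -76) = Add(-76, Mul(-20, Pow(842, Rational(1, 2)))) ≈ -656.34)
Pow(Add(o, -48106), Rational(1, 2)) = Pow(Add(Add(-76, Mul(-20, Pow(842, Rational(1, 2)))), -48106), Rational(1, 2)) = Pow(Add(-48182, Mul(-20, Pow(842, Rational(1, 2)))), Rational(1, 2))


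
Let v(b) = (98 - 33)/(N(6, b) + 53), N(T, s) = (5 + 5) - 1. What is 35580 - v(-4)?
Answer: 2205895/62 ≈ 35579.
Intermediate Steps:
N(T, s) = 9 (N(T, s) = 10 - 1 = 9)
v(b) = 65/62 (v(b) = (98 - 33)/(9 + 53) = 65/62)
35580 - v(-4) = 35580 - 1*65/62 = 35580 - 65/62 = 2205895/62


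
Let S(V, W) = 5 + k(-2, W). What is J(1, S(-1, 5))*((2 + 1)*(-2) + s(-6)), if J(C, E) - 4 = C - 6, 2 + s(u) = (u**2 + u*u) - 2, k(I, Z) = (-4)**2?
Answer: -62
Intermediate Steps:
k(I, Z) = 16
s(u) = -4 + 2*u**2 (s(u) = -2 + ((u**2 + u*u) - 2) = -2 + ((u**2 + u**2) - 2) = -2 + (2*u**2 - 2) = -2 + (-2 + 2*u**2) = -4 + 2*u**2)
S(V, W) = 21 (S(V, W) = 5 + 16 = 21)
J(C, E) = -2 + C (J(C, E) = 4 + (C - 6) = 4 + (-6 + C) = -2 + C)
J(1, S(-1, 5))*((2 + 1)*(-2) + s(-6)) = (-2 + 1)*((2 + 1)*(-2) + (-4 + 2*(-6)**2)) = -(3*(-2) + (-4 + 2*36)) = -(-6 + (-4 + 72)) = -(-6 + 68) = -1*62 = -62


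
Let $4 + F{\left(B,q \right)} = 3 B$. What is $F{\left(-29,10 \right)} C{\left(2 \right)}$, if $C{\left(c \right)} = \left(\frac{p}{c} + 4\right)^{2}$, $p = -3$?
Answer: $- \frac{2275}{4} \approx -568.75$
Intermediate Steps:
$C{\left(c \right)} = \left(4 - \frac{3}{c}\right)^{2}$ ($C{\left(c \right)} = \left(- \frac{3}{c} + 4\right)^{2} = \left(4 - \frac{3}{c}\right)^{2}$)
$F{\left(B,q \right)} = -4 + 3 B$
$F{\left(-29,10 \right)} C{\left(2 \right)} = \left(-4 + 3 \left(-29\right)\right) \frac{\left(-3 + 4 \cdot 2\right)^{2}}{4} = \left(-4 - 87\right) \frac{\left(-3 + 8\right)^{2}}{4} = - 91 \frac{5^{2}}{4} = - 91 \cdot \frac{1}{4} \cdot 25 = \left(-91\right) \frac{25}{4} = - \frac{2275}{4}$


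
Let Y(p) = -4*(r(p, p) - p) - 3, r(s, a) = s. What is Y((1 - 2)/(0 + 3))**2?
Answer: 9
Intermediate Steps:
Y(p) = -3 (Y(p) = -4*(p - p) - 3 = -4*0 - 3 = 0 - 3 = -3)
Y((1 - 2)/(0 + 3))**2 = (-3)**2 = 9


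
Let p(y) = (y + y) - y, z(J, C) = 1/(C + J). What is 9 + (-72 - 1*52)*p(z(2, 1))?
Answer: -97/3 ≈ -32.333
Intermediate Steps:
p(y) = y (p(y) = 2*y - y = y)
9 + (-72 - 1*52)*p(z(2, 1)) = 9 + (-72 - 1*52)/(1 + 2) = 9 + (-72 - 52)/3 = 9 - 124*⅓ = 9 - 124/3 = -97/3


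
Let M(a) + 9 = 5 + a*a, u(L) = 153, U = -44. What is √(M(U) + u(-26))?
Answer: √2085 ≈ 45.662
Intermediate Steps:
M(a) = -4 + a² (M(a) = -9 + (5 + a*a) = -9 + (5 + a²) = -4 + a²)
√(M(U) + u(-26)) = √((-4 + (-44)²) + 153) = √((-4 + 1936) + 153) = √(1932 + 153) = √2085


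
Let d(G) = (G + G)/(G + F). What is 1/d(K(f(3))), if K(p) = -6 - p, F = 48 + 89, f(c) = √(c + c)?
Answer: -66/5 + 137*√6/60 ≈ -7.6070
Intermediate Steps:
f(c) = √2*√c (f(c) = √(2*c) = √2*√c)
F = 137
d(G) = 2*G/(137 + G) (d(G) = (G + G)/(G + 137) = (2*G)/(137 + G) = 2*G/(137 + G))
1/d(K(f(3))) = 1/(2*(-6 - √2*√3)/(137 + (-6 - √2*√3))) = 1/(2*(-6 - √6)/(137 + (-6 - √6))) = 1/(2*(-6 - √6)/(131 - √6)) = (131 - √6)/(2*(-6 - √6))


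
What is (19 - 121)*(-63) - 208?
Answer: 6218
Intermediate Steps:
(19 - 121)*(-63) - 208 = -102*(-63) - 208 = 6426 - 208 = 6218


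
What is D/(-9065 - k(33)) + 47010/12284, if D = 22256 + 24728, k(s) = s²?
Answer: -24952979/31182934 ≈ -0.80021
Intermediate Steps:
D = 46984
D/(-9065 - k(33)) + 47010/12284 = 46984/(-9065 - 1*33²) + 47010/12284 = 46984/(-9065 - 1*1089) + 47010*(1/12284) = 46984/(-9065 - 1089) + 23505/6142 = 46984/(-10154) + 23505/6142 = 46984*(-1/10154) + 23505/6142 = -23492/5077 + 23505/6142 = -24952979/31182934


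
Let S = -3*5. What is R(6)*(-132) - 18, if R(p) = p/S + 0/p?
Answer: 174/5 ≈ 34.800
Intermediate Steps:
S = -15
R(p) = -p/15 (R(p) = p/(-15) + 0/p = p*(-1/15) + 0 = -p/15 + 0 = -p/15)
R(6)*(-132) - 18 = -1/15*6*(-132) - 18 = -⅖*(-132) - 18 = 264/5 - 18 = 174/5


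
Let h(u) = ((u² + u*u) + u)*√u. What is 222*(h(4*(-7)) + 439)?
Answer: 97458 + 683760*I*√7 ≈ 97458.0 + 1.8091e+6*I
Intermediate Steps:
h(u) = √u*(u + 2*u²) (h(u) = ((u² + u²) + u)*√u = (2*u² + u)*√u = (u + 2*u²)*√u = √u*(u + 2*u²))
222*(h(4*(-7)) + 439) = 222*((4*(-7))^(3/2)*(1 + 2*(4*(-7))) + 439) = 222*((-28)^(3/2)*(1 + 2*(-28)) + 439) = 222*((-56*I*√7)*(1 - 56) + 439) = 222*(-56*I*√7*(-55) + 439) = 222*(3080*I*√7 + 439) = 222*(439 + 3080*I*√7) = 97458 + 683760*I*√7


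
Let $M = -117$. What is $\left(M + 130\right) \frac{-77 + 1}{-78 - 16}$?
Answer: $\frac{494}{47} \approx 10.511$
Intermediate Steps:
$\left(M + 130\right) \frac{-77 + 1}{-78 - 16} = \left(-117 + 130\right) \frac{-77 + 1}{-78 - 16} = 13 \left(- \frac{76}{-78 - 16}\right) = 13 \left(- \frac{76}{-94}\right) = 13 \left(\left(-76\right) \left(- \frac{1}{94}\right)\right) = 13 \cdot \frac{38}{47} = \frac{494}{47}$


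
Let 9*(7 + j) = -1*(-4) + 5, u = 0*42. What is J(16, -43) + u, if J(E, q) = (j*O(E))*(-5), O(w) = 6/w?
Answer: 45/4 ≈ 11.250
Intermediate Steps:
u = 0
j = -6 (j = -7 + (-1*(-4) + 5)/9 = -7 + (4 + 5)/9 = -7 + (⅑)*9 = -7 + 1 = -6)
J(E, q) = 180/E (J(E, q) = -36/E*(-5) = 180/E)
J(16, -43) + u = 180/16 + 0 = 180*(1/16) + 0 = 45/4 + 0 = 45/4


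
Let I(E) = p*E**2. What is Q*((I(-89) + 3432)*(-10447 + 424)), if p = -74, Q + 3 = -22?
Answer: -146015565150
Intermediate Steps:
Q = -25 (Q = -3 - 22 = -25)
I(E) = -74*E**2
Q*((I(-89) + 3432)*(-10447 + 424)) = -25*(-74*(-89)**2 + 3432)*(-10447 + 424) = -25*(-74*7921 + 3432)*(-10023) = -25*(-586154 + 3432)*(-10023) = -(-14568050)*(-10023) = -25*5840622606 = -146015565150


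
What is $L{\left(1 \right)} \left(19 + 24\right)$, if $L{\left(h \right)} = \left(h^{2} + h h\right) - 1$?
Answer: $43$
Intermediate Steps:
$L{\left(h \right)} = -1 + 2 h^{2}$ ($L{\left(h \right)} = \left(h^{2} + h^{2}\right) - 1 = 2 h^{2} - 1 = -1 + 2 h^{2}$)
$L{\left(1 \right)} \left(19 + 24\right) = \left(-1 + 2 \cdot 1^{2}\right) \left(19 + 24\right) = \left(-1 + 2 \cdot 1\right) 43 = \left(-1 + 2\right) 43 = 1 \cdot 43 = 43$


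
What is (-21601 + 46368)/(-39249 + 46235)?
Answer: 24767/6986 ≈ 3.5452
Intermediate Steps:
(-21601 + 46368)/(-39249 + 46235) = 24767/6986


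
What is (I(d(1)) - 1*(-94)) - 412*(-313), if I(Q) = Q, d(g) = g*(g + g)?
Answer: 129052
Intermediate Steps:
d(g) = 2*g**2 (d(g) = g*(2*g) = 2*g**2)
(I(d(1)) - 1*(-94)) - 412*(-313) = (2*1**2 - 1*(-94)) - 412*(-313) = (2*1 + 94) + 128956 = (2 + 94) + 128956 = 96 + 128956 = 129052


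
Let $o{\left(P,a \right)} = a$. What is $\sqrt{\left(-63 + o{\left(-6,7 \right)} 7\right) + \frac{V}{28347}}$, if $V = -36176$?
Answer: $\frac{i \sqrt{12275214798}}{28347} \approx 3.9085 i$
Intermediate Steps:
$\sqrt{\left(-63 + o{\left(-6,7 \right)} 7\right) + \frac{V}{28347}} = \sqrt{\left(-63 + 7 \cdot 7\right) - \frac{36176}{28347}} = \sqrt{\left(-63 + 49\right) - \frac{36176}{28347}} = \sqrt{-14 - \frac{36176}{28347}} = \sqrt{- \frac{433034}{28347}} = \frac{i \sqrt{12275214798}}{28347}$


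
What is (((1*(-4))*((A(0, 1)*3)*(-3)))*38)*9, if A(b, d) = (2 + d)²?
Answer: 110808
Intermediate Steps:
(((1*(-4))*((A(0, 1)*3)*(-3)))*38)*9 = (((1*(-4))*(((2 + 1)²*3)*(-3)))*38)*9 = (-4*3²*3*(-3)*38)*9 = (-4*9*3*(-3)*38)*9 = (-108*(-3)*38)*9 = (-4*(-81)*38)*9 = (324*38)*9 = 12312*9 = 110808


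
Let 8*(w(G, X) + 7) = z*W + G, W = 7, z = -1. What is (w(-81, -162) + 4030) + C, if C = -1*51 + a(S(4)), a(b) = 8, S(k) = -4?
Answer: 3969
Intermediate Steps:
w(G, X) = -63/8 + G/8 (w(G, X) = -7 + (-1*7 + G)/8 = -7 + (-7 + G)/8 = -7 + (-7/8 + G/8) = -63/8 + G/8)
C = -43 (C = -1*51 + 8 = -51 + 8 = -43)
(w(-81, -162) + 4030) + C = ((-63/8 + (⅛)*(-81)) + 4030) - 43 = ((-63/8 - 81/8) + 4030) - 43 = (-18 + 4030) - 43 = 4012 - 43 = 3969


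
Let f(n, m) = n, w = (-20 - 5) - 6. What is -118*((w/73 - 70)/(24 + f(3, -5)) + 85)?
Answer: -19162492/1971 ≈ -9722.2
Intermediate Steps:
w = -31 (w = -25 - 6 = -31)
-118*((w/73 - 70)/(24 + f(3, -5)) + 85) = -118*((-31/73 - 70)/(24 + 3) + 85) = -118*((-31*1/73 - 70)/27 + 85) = -118*((-31/73 - 70)*(1/27) + 85) = -118*(-5141/73*1/27 + 85) = -118*(-5141/1971 + 85) = -118*162394/1971 = -19162492/1971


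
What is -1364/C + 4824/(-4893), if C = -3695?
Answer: -3716876/6026545 ≈ -0.61675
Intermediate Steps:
-1364/C + 4824/(-4893) = -1364/(-3695) + 4824/(-4893) = -1364*(-1/3695) + 4824*(-1/4893) = 1364/3695 - 1608/1631 = -3716876/6026545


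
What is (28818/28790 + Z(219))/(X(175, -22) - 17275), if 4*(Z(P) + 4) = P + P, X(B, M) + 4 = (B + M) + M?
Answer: -3066163/493690920 ≈ -0.0062107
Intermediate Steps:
X(B, M) = -4 + B + 2*M (X(B, M) = -4 + ((B + M) + M) = -4 + (B + 2*M) = -4 + B + 2*M)
Z(P) = -4 + P/2 (Z(P) = -4 + (P + P)/4 = -4 + (2*P)/4 = -4 + P/2)
(28818/28790 + Z(219))/(X(175, -22) - 17275) = (28818/28790 + (-4 + (1/2)*219))/((-4 + 175 + 2*(-22)) - 17275) = (28818*(1/28790) + (-4 + 219/2))/((-4 + 175 - 44) - 17275) = (14409/14395 + 211/2)/(127 - 17275) = (3066163/28790)/(-17148) = (3066163/28790)*(-1/17148) = -3066163/493690920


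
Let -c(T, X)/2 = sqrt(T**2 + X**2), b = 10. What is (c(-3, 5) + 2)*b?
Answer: 20 - 20*sqrt(34) ≈ -96.619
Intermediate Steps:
c(T, X) = -2*sqrt(T**2 + X**2)
(c(-3, 5) + 2)*b = (-2*sqrt((-3)**2 + 5**2) + 2)*10 = (-2*sqrt(9 + 25) + 2)*10 = (-2*sqrt(34) + 2)*10 = (2 - 2*sqrt(34))*10 = 20 - 20*sqrt(34)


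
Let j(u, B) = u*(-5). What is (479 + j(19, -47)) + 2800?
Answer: 3184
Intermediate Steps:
j(u, B) = -5*u
(479 + j(19, -47)) + 2800 = (479 - 5*19) + 2800 = (479 - 95) + 2800 = 384 + 2800 = 3184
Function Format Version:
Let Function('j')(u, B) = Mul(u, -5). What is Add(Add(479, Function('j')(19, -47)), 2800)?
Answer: 3184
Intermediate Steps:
Function('j')(u, B) = Mul(-5, u)
Add(Add(479, Function('j')(19, -47)), 2800) = Add(Add(479, Mul(-5, 19)), 2800) = Add(Add(479, -95), 2800) = Add(384, 2800) = 3184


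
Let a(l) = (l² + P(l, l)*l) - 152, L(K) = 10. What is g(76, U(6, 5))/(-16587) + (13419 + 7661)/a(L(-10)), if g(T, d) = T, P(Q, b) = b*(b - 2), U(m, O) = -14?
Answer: 270586/9603 ≈ 28.177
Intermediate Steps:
P(Q, b) = b*(-2 + b)
a(l) = -152 + l² + l²*(-2 + l) (a(l) = (l² + (l*(-2 + l))*l) - 152 = (l² + l²*(-2 + l)) - 152 = -152 + l² + l²*(-2 + l))
g(76, U(6, 5))/(-16587) + (13419 + 7661)/a(L(-10)) = 76/(-16587) + (13419 + 7661)/(-152 + 10³ - 1*10²) = 76*(-1/16587) + 21080/(-152 + 1000 - 1*100) = -4/873 + 21080/(-152 + 1000 - 100) = -4/873 + 21080/748 = -4/873 + 21080*(1/748) = -4/873 + 310/11 = 270586/9603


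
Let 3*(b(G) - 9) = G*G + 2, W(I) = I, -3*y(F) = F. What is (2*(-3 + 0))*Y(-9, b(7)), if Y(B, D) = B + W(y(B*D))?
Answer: -414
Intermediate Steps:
y(F) = -F/3
b(G) = 29/3 + G²/3 (b(G) = 9 + (G*G + 2)/3 = 9 + (G² + 2)/3 = 9 + (2 + G²)/3 = 9 + (⅔ + G²/3) = 29/3 + G²/3)
Y(B, D) = B - B*D/3
(2*(-3 + 0))*Y(-9, b(7)) = (2*(-3 + 0))*((⅓)*(-9)*(3 - (29/3 + (⅓)*7²))) = (2*(-3))*((⅓)*(-9)*(3 - (29/3 + (⅓)*49))) = -2*(-9)*(3 - (29/3 + 49/3)) = -2*(-9)*(3 - 1*26) = -2*(-9)*(3 - 26) = -2*(-9)*(-23) = -6*69 = -414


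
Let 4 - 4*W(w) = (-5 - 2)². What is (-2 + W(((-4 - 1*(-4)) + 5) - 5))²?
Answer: 2809/16 ≈ 175.56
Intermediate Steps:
W(w) = -45/4 (W(w) = 1 - (-5 - 2)²/4 = 1 - ¼*(-7)² = 1 - ¼*49 = 1 - 49/4 = -45/4)
(-2 + W(((-4 - 1*(-4)) + 5) - 5))² = (-2 - 45/4)² = (-53/4)² = 2809/16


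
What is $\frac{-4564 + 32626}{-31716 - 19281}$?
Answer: $- \frac{9354}{16999} \approx -0.55027$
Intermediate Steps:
$\frac{-4564 + 32626}{-31716 - 19281} = \frac{28062}{-50997} = 28062 \left(- \frac{1}{50997}\right) = - \frac{9354}{16999}$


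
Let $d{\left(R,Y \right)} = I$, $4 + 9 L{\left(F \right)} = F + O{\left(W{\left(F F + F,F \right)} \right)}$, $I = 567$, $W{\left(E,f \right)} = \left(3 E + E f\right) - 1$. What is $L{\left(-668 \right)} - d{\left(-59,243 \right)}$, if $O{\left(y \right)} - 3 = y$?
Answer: $- \frac{296300513}{9} \approx -3.2922 \cdot 10^{7}$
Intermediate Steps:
$W{\left(E,f \right)} = -1 + 3 E + E f$
$O{\left(y \right)} = 3 + y$
$L{\left(F \right)} = - \frac{2}{9} + \frac{F^{2}}{3} + \frac{4 F}{9} + \frac{F \left(F + F^{2}\right)}{9}$ ($L{\left(F \right)} = - \frac{4}{9} + \frac{F + \left(3 + \left(-1 + 3 \left(F F + F\right) + \left(F F + F\right) F\right)\right)}{9} = - \frac{4}{9} + \frac{F + \left(3 + \left(-1 + 3 \left(F^{2} + F\right) + \left(F^{2} + F\right) F\right)\right)}{9} = - \frac{4}{9} + \frac{F + \left(3 + \left(-1 + 3 \left(F + F^{2}\right) + \left(F + F^{2}\right) F\right)\right)}{9} = - \frac{4}{9} + \frac{F + \left(3 + \left(-1 + \left(3 F + 3 F^{2}\right) + F \left(F + F^{2}\right)\right)\right)}{9} = - \frac{4}{9} + \frac{F + \left(3 + \left(-1 + 3 F + 3 F^{2} + F \left(F + F^{2}\right)\right)\right)}{9} = - \frac{4}{9} + \frac{F + \left(2 + 3 F + 3 F^{2} + F \left(F + F^{2}\right)\right)}{9} = - \frac{4}{9} + \frac{2 + 3 F^{2} + 4 F + F \left(F + F^{2}\right)}{9} = - \frac{4}{9} + \left(\frac{2}{9} + \frac{F^{2}}{3} + \frac{4 F}{9} + \frac{F \left(F + F^{2}\right)}{9}\right) = - \frac{2}{9} + \frac{F^{2}}{3} + \frac{4 F}{9} + \frac{F \left(F + F^{2}\right)}{9}$)
$d{\left(R,Y \right)} = 567$
$L{\left(-668 \right)} - d{\left(-59,243 \right)} = \left(- \frac{2}{9} + \frac{\left(-668\right)^{3}}{9} + \frac{4}{9} \left(-668\right) + \frac{4 \left(-668\right)^{2}}{9}\right) - 567 = \left(- \frac{2}{9} + \frac{1}{9} \left(-298077632\right) - \frac{2672}{9} + \frac{4}{9} \cdot 446224\right) - 567 = \left(- \frac{2}{9} - \frac{298077632}{9} - \frac{2672}{9} + \frac{1784896}{9}\right) - 567 = - \frac{296295410}{9} - 567 = - \frac{296300513}{9}$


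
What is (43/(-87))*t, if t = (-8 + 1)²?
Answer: -2107/87 ≈ -24.218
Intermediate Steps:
t = 49 (t = (-7)² = 49)
(43/(-87))*t = (43/(-87))*49 = (43*(-1/87))*49 = -43/87*49 = -2107/87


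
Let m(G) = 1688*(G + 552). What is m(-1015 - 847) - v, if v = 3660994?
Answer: -5872274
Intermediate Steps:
m(G) = 931776 + 1688*G (m(G) = 1688*(552 + G) = 931776 + 1688*G)
m(-1015 - 847) - v = (931776 + 1688*(-1015 - 847)) - 1*3660994 = (931776 + 1688*(-1862)) - 3660994 = (931776 - 3143056) - 3660994 = -2211280 - 3660994 = -5872274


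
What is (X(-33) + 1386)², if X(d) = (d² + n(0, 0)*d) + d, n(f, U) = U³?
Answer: 5963364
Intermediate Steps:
X(d) = d + d² (X(d) = (d² + 0³*d) + d = (d² + 0*d) + d = (d² + 0) + d = d² + d = d + d²)
(X(-33) + 1386)² = (-33*(1 - 33) + 1386)² = (-33*(-32) + 1386)² = (1056 + 1386)² = 2442² = 5963364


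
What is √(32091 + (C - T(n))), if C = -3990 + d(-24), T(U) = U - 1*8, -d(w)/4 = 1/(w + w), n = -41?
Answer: √1013403/6 ≈ 167.78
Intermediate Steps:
d(w) = -2/w (d(w) = -4/(w + w) = -4*1/(2*w) = -2/w)
T(U) = -8 + U (T(U) = U - 8 = -8 + U)
C = -47879/12 (C = -3990 - 2/(-24) = -3990 - 2*(-1/24) = -3990 + 1/12 = -47879/12 ≈ -3989.9)
√(32091 + (C - T(n))) = √(32091 + (-47879/12 - (-8 - 41))) = √(32091 + (-47879/12 - 1*(-49))) = √(32091 + (-47879/12 + 49)) = √(32091 - 47291/12) = √(337801/12) = √1013403/6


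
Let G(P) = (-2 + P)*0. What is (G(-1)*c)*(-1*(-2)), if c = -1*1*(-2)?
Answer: 0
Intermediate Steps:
c = 2 (c = -1*(-2) = 2)
G(P) = 0
(G(-1)*c)*(-1*(-2)) = (0*2)*(-1*(-2)) = 0*2 = 0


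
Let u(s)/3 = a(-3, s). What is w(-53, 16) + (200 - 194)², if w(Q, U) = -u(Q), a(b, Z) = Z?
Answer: 195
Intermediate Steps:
u(s) = 3*s
w(Q, U) = -3*Q
w(-53, 16) + (200 - 194)² = -3*(-53) + (200 - 194)² = 159 + 6² = 159 + 36 = 195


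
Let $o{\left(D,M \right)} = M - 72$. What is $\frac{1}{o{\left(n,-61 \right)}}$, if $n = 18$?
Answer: $- \frac{1}{133} \approx -0.0075188$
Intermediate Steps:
$o{\left(D,M \right)} = -72 + M$
$\frac{1}{o{\left(n,-61 \right)}} = \frac{1}{-72 - 61} = \frac{1}{-133} = - \frac{1}{133}$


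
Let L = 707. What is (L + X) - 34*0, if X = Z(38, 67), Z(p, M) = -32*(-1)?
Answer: 739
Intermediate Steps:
Z(p, M) = 32
X = 32
(L + X) - 34*0 = (707 + 32) - 34*0 = 739 + 0 = 739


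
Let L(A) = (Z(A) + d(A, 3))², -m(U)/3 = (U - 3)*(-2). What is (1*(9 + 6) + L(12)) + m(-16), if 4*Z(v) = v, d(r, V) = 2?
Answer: -74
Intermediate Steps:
Z(v) = v/4
m(U) = -18 + 6*U (m(U) = -3*(U - 3)*(-2) = -3*(-3 + U)*(-2) = -3*(6 - 2*U) = -18 + 6*U)
L(A) = (2 + A/4)² (L(A) = (A/4 + 2)² = (2 + A/4)²)
(1*(9 + 6) + L(12)) + m(-16) = (1*(9 + 6) + (8 + 12)²/16) + (-18 + 6*(-16)) = (1*15 + (1/16)*20²) + (-18 - 96) = (15 + (1/16)*400) - 114 = (15 + 25) - 114 = 40 - 114 = -74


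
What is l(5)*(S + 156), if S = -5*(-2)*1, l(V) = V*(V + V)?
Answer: 8300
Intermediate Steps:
l(V) = 2*V**2 (l(V) = V*(2*V) = 2*V**2)
S = 10 (S = 10*1 = 10)
l(5)*(S + 156) = (2*5**2)*(10 + 156) = (2*25)*166 = 50*166 = 8300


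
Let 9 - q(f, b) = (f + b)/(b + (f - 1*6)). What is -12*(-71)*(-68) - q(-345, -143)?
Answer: -14312171/247 ≈ -57944.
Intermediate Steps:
q(f, b) = 9 - (b + f)/(-6 + b + f) (q(f, b) = 9 - (f + b)/(b + (f - 1*6)) = 9 - (b + f)/(b + (f - 6)) = 9 - (b + f)/(b + (-6 + f)) = 9 - (b + f)/(-6 + b + f))
-12*(-71)*(-68) - q(-345, -143) = -12*(-71)*(-68) - 2*(-27 + 4*(-143) + 4*(-345))/(-6 - 143 - 345) = 852*(-68) - 2*(-27 - 572 - 1380)/(-494) = -57936 - 2*(-1)*(-1979)/494 = -57936 - 1*1979/247 = -57936 - 1979/247 = -14312171/247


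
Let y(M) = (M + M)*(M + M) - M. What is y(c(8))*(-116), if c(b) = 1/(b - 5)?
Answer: -116/9 ≈ -12.889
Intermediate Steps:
c(b) = 1/(-5 + b)
y(M) = -M + 4*M**2 (y(M) = (2*M)*(2*M) - M = 4*M**2 - M = -M + 4*M**2)
y(c(8))*(-116) = ((-1 + 4/(-5 + 8))/(-5 + 8))*(-116) = ((-1 + 4/3)/3)*(-116) = ((1/3)*(1/3))*(-116) = (1/9)*(-116) = -116/9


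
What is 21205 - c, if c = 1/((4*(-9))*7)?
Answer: 5343661/252 ≈ 21205.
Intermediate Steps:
c = -1/252 (c = 1/(-36*7) = 1/(-252) = -1/252 ≈ -0.0039683)
21205 - c = 21205 - 1*(-1/252) = 21205 + 1/252 = 5343661/252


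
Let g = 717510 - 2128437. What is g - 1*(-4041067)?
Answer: 2630140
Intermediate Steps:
g = -1410927
g - 1*(-4041067) = -1410927 - 1*(-4041067) = -1410927 + 4041067 = 2630140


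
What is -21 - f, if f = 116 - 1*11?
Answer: -126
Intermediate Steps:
f = 105 (f = 116 - 11 = 105)
-21 - f = -21 - 1*105 = -21 - 105 = -126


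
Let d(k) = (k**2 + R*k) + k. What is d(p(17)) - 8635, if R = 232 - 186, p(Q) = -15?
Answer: -9115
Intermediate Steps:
R = 46
d(k) = k**2 + 47*k (d(k) = (k**2 + 46*k) + k = k**2 + 47*k)
d(p(17)) - 8635 = -15*(47 - 15) - 8635 = -15*32 - 8635 = -480 - 8635 = -9115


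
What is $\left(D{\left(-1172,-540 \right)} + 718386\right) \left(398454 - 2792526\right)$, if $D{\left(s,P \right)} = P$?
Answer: $-1718575008912$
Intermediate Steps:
$\left(D{\left(-1172,-540 \right)} + 718386\right) \left(398454 - 2792526\right) = \left(-540 + 718386\right) \left(398454 - 2792526\right) = 717846 \left(-2394072\right) = -1718575008912$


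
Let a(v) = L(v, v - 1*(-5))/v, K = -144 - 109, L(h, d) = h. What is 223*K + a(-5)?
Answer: -56418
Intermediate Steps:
K = -253
a(v) = 1 (a(v) = v/v = 1)
223*K + a(-5) = 223*(-253) + 1 = -56419 + 1 = -56418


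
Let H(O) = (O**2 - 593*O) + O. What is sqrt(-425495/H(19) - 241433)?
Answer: 2*I*sqrt(7152910263978)/10887 ≈ 491.32*I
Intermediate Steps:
H(O) = O**2 - 592*O
sqrt(-425495/H(19) - 241433) = sqrt(-425495*1/(19*(-592 + 19)) - 241433) = sqrt(-425495/(19*(-573)) - 241433) = sqrt(-425495/(-10887) - 241433) = sqrt(-425495*(-1/10887) - 241433) = sqrt(425495/10887 - 241433) = sqrt(-2628055576/10887) = 2*I*sqrt(7152910263978)/10887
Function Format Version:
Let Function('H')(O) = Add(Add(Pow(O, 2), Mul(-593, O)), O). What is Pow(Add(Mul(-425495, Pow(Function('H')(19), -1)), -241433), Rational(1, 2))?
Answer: Mul(Rational(2, 10887), I, Pow(7152910263978, Rational(1, 2))) ≈ Mul(491.32, I)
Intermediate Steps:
Function('H')(O) = Add(Pow(O, 2), Mul(-592, O))
Pow(Add(Mul(-425495, Pow(Function('H')(19), -1)), -241433), Rational(1, 2)) = Pow(Add(Mul(-425495, Pow(Mul(19, Add(-592, 19)), -1)), -241433), Rational(1, 2)) = Pow(Add(Mul(-425495, Pow(Mul(19, -573), -1)), -241433), Rational(1, 2)) = Pow(Add(Mul(-425495, Pow(-10887, -1)), -241433), Rational(1, 2)) = Pow(Add(Mul(-425495, Rational(-1, 10887)), -241433), Rational(1, 2)) = Pow(Add(Rational(425495, 10887), -241433), Rational(1, 2)) = Pow(Rational(-2628055576, 10887), Rational(1, 2)) = Mul(Rational(2, 10887), I, Pow(7152910263978, Rational(1, 2)))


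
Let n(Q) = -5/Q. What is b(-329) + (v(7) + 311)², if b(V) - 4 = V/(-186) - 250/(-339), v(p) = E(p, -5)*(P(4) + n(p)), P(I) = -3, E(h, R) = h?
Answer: 569107933/7006 ≈ 81232.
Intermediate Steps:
v(p) = p*(-3 - 5/p)
b(V) = 1606/339 - V/186 (b(V) = 4 + (V/(-186) - 250/(-339)) = 4 + (V*(-1/186) - 250*(-1/339)) = 4 + (-V/186 + 250/339) = 4 + (250/339 - V/186) = 1606/339 - V/186)
b(-329) + (v(7) + 311)² = (1606/339 - 1/186*(-329)) + ((-5 - 3*7) + 311)² = (1606/339 + 329/186) + ((-5 - 21) + 311)² = 45583/7006 + (-26 + 311)² = 45583/7006 + 285² = 45583/7006 + 81225 = 569107933/7006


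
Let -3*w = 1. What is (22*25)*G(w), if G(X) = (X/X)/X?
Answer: -1650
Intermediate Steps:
w = -⅓ (w = -⅓*1 = -⅓ ≈ -0.33333)
G(X) = 1/X
(22*25)*G(w) = (22*25)/(-⅓) = 550*(-3) = -1650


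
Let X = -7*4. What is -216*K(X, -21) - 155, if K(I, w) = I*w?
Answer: -127163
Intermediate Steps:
X = -28
-216*K(X, -21) - 155 = -(-6048)*(-21) - 155 = -216*588 - 155 = -127008 - 155 = -127163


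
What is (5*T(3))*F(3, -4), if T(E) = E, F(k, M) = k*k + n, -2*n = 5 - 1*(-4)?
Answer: 135/2 ≈ 67.500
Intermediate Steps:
n = -9/2 (n = -(5 - 1*(-4))/2 = -(5 + 4)/2 = -½*9 = -9/2 ≈ -4.5000)
F(k, M) = -9/2 + k² (F(k, M) = k*k - 9/2 = k² - 9/2 = -9/2 + k²)
(5*T(3))*F(3, -4) = (5*3)*(-9/2 + 3²) = 15*(-9/2 + 9) = 15*(9/2) = 135/2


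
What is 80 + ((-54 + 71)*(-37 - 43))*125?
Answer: -169920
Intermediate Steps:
80 + ((-54 + 71)*(-37 - 43))*125 = 80 + (17*(-80))*125 = 80 - 1360*125 = 80 - 170000 = -169920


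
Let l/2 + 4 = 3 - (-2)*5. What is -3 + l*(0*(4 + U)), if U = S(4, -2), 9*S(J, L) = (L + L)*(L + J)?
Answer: -3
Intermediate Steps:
S(J, L) = 2*L*(J + L)/9 (S(J, L) = ((L + L)*(L + J))/9 = ((2*L)*(J + L))/9 = (2*L*(J + L))/9 = 2*L*(J + L)/9)
U = -8/9 (U = (2/9)*(-2)*(4 - 2) = (2/9)*(-2)*2 = -8/9 ≈ -0.88889)
l = 18 (l = -8 + 2*(3 - (-2)*5) = -8 + 2*(3 - 1*(-10)) = -8 + 2*(3 + 10) = -8 + 2*13 = -8 + 26 = 18)
-3 + l*(0*(4 + U)) = -3 + 18*(0*(4 - 8/9)) = -3 + 18*(0*(28/9)) = -3 + 18*0 = -3 + 0 = -3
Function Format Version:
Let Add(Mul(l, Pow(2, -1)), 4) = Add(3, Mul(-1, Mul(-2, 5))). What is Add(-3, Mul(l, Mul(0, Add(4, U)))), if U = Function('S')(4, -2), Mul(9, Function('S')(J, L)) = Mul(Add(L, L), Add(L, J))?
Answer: -3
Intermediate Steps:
Function('S')(J, L) = Mul(Rational(2, 9), L, Add(J, L)) (Function('S')(J, L) = Mul(Rational(1, 9), Mul(Add(L, L), Add(L, J))) = Mul(Rational(1, 9), Mul(Mul(2, L), Add(J, L))) = Mul(Rational(1, 9), Mul(2, L, Add(J, L))) = Mul(Rational(2, 9), L, Add(J, L)))
U = Rational(-8, 9) (U = Mul(Rational(2, 9), -2, Add(4, -2)) = Mul(Rational(2, 9), -2, 2) = Rational(-8, 9) ≈ -0.88889)
l = 18 (l = Add(-8, Mul(2, Add(3, Mul(-1, Mul(-2, 5))))) = Add(-8, Mul(2, Add(3, Mul(-1, -10)))) = Add(-8, Mul(2, Add(3, 10))) = Add(-8, Mul(2, 13)) = Add(-8, 26) = 18)
Add(-3, Mul(l, Mul(0, Add(4, U)))) = Add(-3, Mul(18, Mul(0, Add(4, Rational(-8, 9))))) = Add(-3, Mul(18, Mul(0, Rational(28, 9)))) = Add(-3, Mul(18, 0)) = Add(-3, 0) = -3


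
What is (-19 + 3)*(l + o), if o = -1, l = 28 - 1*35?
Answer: 128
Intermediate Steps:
l = -7 (l = 28 - 35 = -7)
(-19 + 3)*(l + o) = (-19 + 3)*(-7 - 1) = -16*(-8) = 128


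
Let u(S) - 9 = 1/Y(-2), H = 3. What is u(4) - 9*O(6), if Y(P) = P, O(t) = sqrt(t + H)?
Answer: -37/2 ≈ -18.500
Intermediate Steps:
O(t) = sqrt(3 + t) (O(t) = sqrt(t + 3) = sqrt(3 + t))
u(S) = 17/2 (u(S) = 9 + 1/(-2) = 9 - 1/2 = 17/2)
u(4) - 9*O(6) = 17/2 - 9*sqrt(3 + 6) = 17/2 - 9*sqrt(9) = 17/2 - 9*3 = 17/2 - 27 = -37/2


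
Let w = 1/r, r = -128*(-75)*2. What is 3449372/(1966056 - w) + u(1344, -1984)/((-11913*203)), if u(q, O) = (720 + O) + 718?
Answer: 7627725073996774/4347053623641641 ≈ 1.7547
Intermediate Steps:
r = 19200 (r = 9600*2 = 19200)
w = 1/19200 ≈ 5.2083e-5
u(q, O) = 1438 + O
3449372/(1966056 - w) + u(1344, -1984)/((-11913*203)) = 3449372/(1966056 - 1*1/19200) + (1438 - 1984)/((-11913*203)) = 3449372/(1966056 - 1/19200) - 546/(-2418339) = 3449372/(37748275199/19200) - 546*(-1/2418339) = 3449372*(19200/37748275199) + 26/115159 = 66227942400/37748275199 + 26/115159 = 7627725073996774/4347053623641641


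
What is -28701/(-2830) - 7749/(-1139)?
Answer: 54620109/3223370 ≈ 16.945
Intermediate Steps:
-28701/(-2830) - 7749/(-1139) = -28701*(-1/2830) - 7749*(-1/1139) = 28701/2830 + 7749/1139 = 54620109/3223370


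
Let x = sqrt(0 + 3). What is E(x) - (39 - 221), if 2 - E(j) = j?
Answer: 184 - sqrt(3) ≈ 182.27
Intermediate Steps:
x = sqrt(3) ≈ 1.7320
E(j) = 2 - j
E(x) - (39 - 221) = (2 - sqrt(3)) - (39 - 221) = (2 - sqrt(3)) - 1*(-182) = (2 - sqrt(3)) + 182 = 184 - sqrt(3)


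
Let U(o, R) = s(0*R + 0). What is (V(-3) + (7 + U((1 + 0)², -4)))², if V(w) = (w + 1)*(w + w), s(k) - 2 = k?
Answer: 441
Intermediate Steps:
s(k) = 2 + k
U(o, R) = 2 (U(o, R) = 2 + (0*R + 0) = 2 + (0 + 0) = 2 + 0 = 2)
V(w) = 2*w*(1 + w) (V(w) = (1 + w)*(2*w) = 2*w*(1 + w))
(V(-3) + (7 + U((1 + 0)², -4)))² = (2*(-3)*(1 - 3) + (7 + 2))² = (2*(-3)*(-2) + 9)² = (12 + 9)² = 21² = 441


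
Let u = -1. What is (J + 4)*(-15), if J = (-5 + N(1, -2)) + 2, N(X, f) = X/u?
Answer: 0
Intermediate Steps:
N(X, f) = -X (N(X, f) = X/(-1) = X*(-1) = -X)
J = -4 (J = (-5 - 1*1) + 2 = (-5 - 1) + 2 = -6 + 2 = -4)
(J + 4)*(-15) = (-4 + 4)*(-15) = 0*(-15) = 0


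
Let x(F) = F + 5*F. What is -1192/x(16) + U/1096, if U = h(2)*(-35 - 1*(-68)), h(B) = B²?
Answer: -20215/1644 ≈ -12.296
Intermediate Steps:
x(F) = 6*F
U = 132 (U = 2²*(-35 - 1*(-68)) = 4*(-35 + 68) = 4*33 = 132)
-1192/x(16) + U/1096 = -1192/(6*16) + 132/1096 = -1192/96 + 132*(1/1096) = -1192*1/96 + 33/274 = -149/12 + 33/274 = -20215/1644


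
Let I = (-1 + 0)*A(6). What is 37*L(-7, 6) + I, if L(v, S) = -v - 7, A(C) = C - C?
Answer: 0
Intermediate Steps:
A(C) = 0
L(v, S) = -7 - v
I = 0 (I = (-1 + 0)*0 = -1*0 = 0)
37*L(-7, 6) + I = 37*(-7 - 1*(-7)) + 0 = 37*(-7 + 7) + 0 = 37*0 + 0 = 0 + 0 = 0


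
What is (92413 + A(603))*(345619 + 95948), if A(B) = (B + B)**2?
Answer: 683037472383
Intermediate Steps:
A(B) = 4*B**2 (A(B) = (2*B)**2 = 4*B**2)
(92413 + A(603))*(345619 + 95948) = (92413 + 4*603**2)*(345619 + 95948) = (92413 + 4*363609)*441567 = (92413 + 1454436)*441567 = 1546849*441567 = 683037472383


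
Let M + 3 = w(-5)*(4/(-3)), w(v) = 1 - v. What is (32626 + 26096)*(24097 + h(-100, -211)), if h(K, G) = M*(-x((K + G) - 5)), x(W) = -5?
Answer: 1411794324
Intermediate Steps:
M = -11 (M = -3 + (1 - 1*(-5))*(4/(-3)) = -3 + (1 + 5)*(4*(-⅓)) = -3 + 6*(-4/3) = -3 - 8 = -11)
h(K, G) = -55 (h(K, G) = -(-11)*(-5) = -11*5 = -55)
(32626 + 26096)*(24097 + h(-100, -211)) = (32626 + 26096)*(24097 - 55) = 58722*24042 = 1411794324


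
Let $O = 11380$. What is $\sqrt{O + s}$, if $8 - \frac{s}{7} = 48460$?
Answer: $2 i \sqrt{81946} \approx 572.52 i$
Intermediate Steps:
$s = -339164$ ($s = 56 - 339220 = -339164$)
$\sqrt{O + s} = \sqrt{11380 - 339164} = \sqrt{-327784} = 2 i \sqrt{81946}$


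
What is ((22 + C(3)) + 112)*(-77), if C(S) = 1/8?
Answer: -82621/8 ≈ -10328.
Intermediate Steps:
C(S) = ⅛
((22 + C(3)) + 112)*(-77) = ((22 + ⅛) + 112)*(-77) = (177/8 + 112)*(-77) = (1073/8)*(-77) = -82621/8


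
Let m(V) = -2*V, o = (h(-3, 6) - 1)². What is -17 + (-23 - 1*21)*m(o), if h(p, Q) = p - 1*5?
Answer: 7111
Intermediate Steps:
h(p, Q) = -5 + p (h(p, Q) = p - 5 = -5 + p)
o = 81 (o = ((-5 - 3) - 1)² = (-8 - 1)² = (-9)² = 81)
-17 + (-23 - 1*21)*m(o) = -17 + (-23 - 1*21)*(-2*81) = -17 + (-23 - 21)*(-162) = -17 - 44*(-162) = -17 + 7128 = 7111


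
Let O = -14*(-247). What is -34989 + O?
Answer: -31531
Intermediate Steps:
O = 3458
-34989 + O = -34989 + 3458 = -31531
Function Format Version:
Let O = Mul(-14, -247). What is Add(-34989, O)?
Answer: -31531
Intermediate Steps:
O = 3458
Add(-34989, O) = Add(-34989, 3458) = -31531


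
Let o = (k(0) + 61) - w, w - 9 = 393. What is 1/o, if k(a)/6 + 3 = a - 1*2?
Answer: -1/371 ≈ -0.0026954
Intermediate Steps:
k(a) = -30 + 6*a (k(a) = -18 + 6*(a - 1*2) = -18 + 6*(a - 2) = -18 + 6*(-2 + a) = -18 + (-12 + 6*a) = -30 + 6*a)
w = 402 (w = 9 + 393 = 402)
o = -371 (o = ((-30 + 6*0) + 61) - 1*402 = ((-30 + 0) + 61) - 402 = (-30 + 61) - 402 = 31 - 402 = -371)
1/o = 1/(-371) = -1/371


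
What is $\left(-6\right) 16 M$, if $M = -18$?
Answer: $1728$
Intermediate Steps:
$\left(-6\right) 16 M = \left(-6\right) 16 \left(-18\right) = \left(-96\right) \left(-18\right) = 1728$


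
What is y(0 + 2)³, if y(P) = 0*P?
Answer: 0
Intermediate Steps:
y(P) = 0
y(0 + 2)³ = 0³ = 0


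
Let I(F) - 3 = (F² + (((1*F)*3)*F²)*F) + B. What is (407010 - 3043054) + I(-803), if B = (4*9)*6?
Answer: 1247333948427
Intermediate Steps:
B = 216 (B = 36*6 = 216)
I(F) = 219 + F² + 3*F⁴ (I(F) = 3 + ((F² + (((1*F)*3)*F²)*F) + 216) = 3 + ((F² + ((F*3)*F²)*F) + 216) = 3 + ((F² + ((3*F)*F²)*F) + 216) = 3 + ((F² + (3*F³)*F) + 216) = 3 + ((F² + 3*F⁴) + 216) = 3 + (216 + F² + 3*F⁴) = 219 + F² + 3*F⁴)
(407010 - 3043054) + I(-803) = (407010 - 3043054) + (219 + (-803)² + 3*(-803)⁴) = -2636044 + (219 + 644809 + 3*415778646481) = -2636044 + (219 + 644809 + 1247335939443) = -2636044 + 1247336584471 = 1247333948427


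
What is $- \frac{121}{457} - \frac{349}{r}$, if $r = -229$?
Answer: $\frac{131784}{104653} \approx 1.2592$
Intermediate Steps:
$- \frac{121}{457} - \frac{349}{r} = - \frac{121}{457} - \frac{349}{-229} = \left(-121\right) \frac{1}{457} - - \frac{349}{229} = - \frac{121}{457} + \frac{349}{229} = \frac{131784}{104653}$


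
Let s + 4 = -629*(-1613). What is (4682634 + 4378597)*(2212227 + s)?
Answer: 29238780190800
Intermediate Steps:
s = 1014573 (s = -4 - 629*(-1613) = -4 + 1014577 = 1014573)
(4682634 + 4378597)*(2212227 + s) = (4682634 + 4378597)*(2212227 + 1014573) = 9061231*3226800 = 29238780190800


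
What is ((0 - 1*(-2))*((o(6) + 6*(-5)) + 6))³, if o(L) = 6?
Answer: -46656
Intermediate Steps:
((0 - 1*(-2))*((o(6) + 6*(-5)) + 6))³ = ((0 - 1*(-2))*((6 + 6*(-5)) + 6))³ = ((0 + 2)*((6 - 30) + 6))³ = (2*(-24 + 6))³ = (2*(-18))³ = (-36)³ = -46656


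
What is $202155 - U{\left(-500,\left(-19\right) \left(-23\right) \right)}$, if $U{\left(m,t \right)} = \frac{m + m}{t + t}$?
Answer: $\frac{88342235}{437} \approx 2.0216 \cdot 10^{5}$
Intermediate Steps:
$U{\left(m,t \right)} = \frac{m}{t}$ ($U{\left(m,t \right)} = \frac{2 m}{2 t} = 2 m \frac{1}{2 t} = \frac{m}{t}$)
$202155 - U{\left(-500,\left(-19\right) \left(-23\right) \right)} = 202155 - - \frac{500}{\left(-19\right) \left(-23\right)} = 202155 - - \frac{500}{437} = 202155 + \frac{500}{437} = \frac{88342235}{437}$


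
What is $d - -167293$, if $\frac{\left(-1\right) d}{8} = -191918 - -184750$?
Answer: $224637$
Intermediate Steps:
$d = 57344$ ($d = - 8 \left(-191918 - -184750\right) = - 8 \left(-191918 + 184750\right) = \left(-8\right) \left(-7168\right) = 57344$)
$d - -167293 = 57344 - -167293 = 57344 + 167293 = 224637$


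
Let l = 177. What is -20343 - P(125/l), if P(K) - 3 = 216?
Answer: -20562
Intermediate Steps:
P(K) = 219 (P(K) = 3 + 216 = 219)
-20343 - P(125/l) = -20343 - 1*219 = -20343 - 219 = -20562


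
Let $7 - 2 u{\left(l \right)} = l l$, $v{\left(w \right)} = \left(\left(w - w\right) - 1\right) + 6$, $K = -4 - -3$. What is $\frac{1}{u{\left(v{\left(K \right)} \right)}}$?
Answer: $- \frac{1}{9} \approx -0.11111$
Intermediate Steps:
$K = -1$ ($K = -4 + 3 = -1$)
$v{\left(w \right)} = 5$ ($v{\left(w \right)} = \left(0 - 1\right) + 6 = -1 + 6 = 5$)
$u{\left(l \right)} = \frac{7}{2} - \frac{l^{2}}{2}$ ($u{\left(l \right)} = \frac{7}{2} - \frac{l l}{2} = \frac{7}{2} - \frac{l^{2}}{2}$)
$\frac{1}{u{\left(v{\left(K \right)} \right)}} = \frac{1}{\frac{7}{2} - \frac{5^{2}}{2}} = \frac{1}{\frac{7}{2} - \frac{25}{2}} = \frac{1}{-9} = - \frac{1}{9}$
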